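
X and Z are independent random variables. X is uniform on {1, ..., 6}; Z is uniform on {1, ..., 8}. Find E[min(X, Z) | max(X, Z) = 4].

16/7

P(max(X, Z) = 4) = 7/48.
Summing min(X,Z)·P(x,y) over outcomes with max(X, Z) = 4 gives 1/3.
E[min(X, Z) | max(X, Z) = 4] = (1/3) / (7/48) = 16/7.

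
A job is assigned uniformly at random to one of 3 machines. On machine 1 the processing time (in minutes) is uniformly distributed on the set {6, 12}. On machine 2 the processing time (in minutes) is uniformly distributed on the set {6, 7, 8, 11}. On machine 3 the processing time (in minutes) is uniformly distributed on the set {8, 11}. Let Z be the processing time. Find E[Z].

E[Z | machine 1] = (6+12)/2 = 9.
E[Z | machine 2] = (6+7+8+11)/4 = 8.
E[Z | machine 3] = (8+11)/2 = 19/2.
E[Z] = (1/3)·(9) + (1/3)·(8) + (1/3)·(19/2) = 53/6.

53/6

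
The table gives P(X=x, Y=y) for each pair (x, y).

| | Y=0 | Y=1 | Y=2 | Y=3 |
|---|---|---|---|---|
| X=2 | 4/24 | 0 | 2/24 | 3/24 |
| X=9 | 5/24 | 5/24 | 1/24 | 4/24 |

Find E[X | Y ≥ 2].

11/2

P(Y ≥ 2) = 5/12.
Σ X·P over the event = 2·(2/24) + 2·(3/24) + 9·(1/24) + 9·(4/24) = 55/24.
E[X | Y ≥ 2] = (55/24) / (5/12) = 11/2.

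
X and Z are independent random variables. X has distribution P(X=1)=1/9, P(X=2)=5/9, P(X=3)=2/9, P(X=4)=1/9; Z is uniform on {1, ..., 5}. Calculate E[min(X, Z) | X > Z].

P(X > Z) = 4/15.
Summing min(X,Z)·P(x,y) over outcomes with X > Z gives 17/45.
E[min(X, Z) | X > Z] = (17/45) / (4/15) = 17/12.

17/12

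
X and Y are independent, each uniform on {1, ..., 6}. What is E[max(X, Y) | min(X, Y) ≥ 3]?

41/8

P(min(X, Y) ≥ 3) = 4/9.
Summing max(X,Y)·P(x,y) over outcomes with min(X, Y) ≥ 3 gives 41/18.
E[max(X, Y) | min(X, Y) ≥ 3] = (41/18) / (4/9) = 41/8.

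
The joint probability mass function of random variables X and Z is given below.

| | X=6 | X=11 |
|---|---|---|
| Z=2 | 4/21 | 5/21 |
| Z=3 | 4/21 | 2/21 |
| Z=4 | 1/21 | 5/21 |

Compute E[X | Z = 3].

23/3

P(Z = 3) = 2/7.
Σ X·P over the event = 6·(4/21) + 11·(2/21) = 46/21.
E[X | Z = 3] = (46/21) / (2/7) = 23/3.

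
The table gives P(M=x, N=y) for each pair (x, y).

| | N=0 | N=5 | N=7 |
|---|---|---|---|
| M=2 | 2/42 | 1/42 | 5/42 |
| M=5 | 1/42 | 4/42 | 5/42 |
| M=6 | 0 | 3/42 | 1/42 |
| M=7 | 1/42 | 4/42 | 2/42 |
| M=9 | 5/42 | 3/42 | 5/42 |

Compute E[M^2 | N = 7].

38

P(N = 7) = 3/7.
Σ M^2·P over the event = 4·(5/42) + 25·(5/42) + 36·(1/42) + 49·(2/42) + 81·(5/42) = 114/7.
E[M^2 | N = 7] = (114/7) / (3/7) = 38.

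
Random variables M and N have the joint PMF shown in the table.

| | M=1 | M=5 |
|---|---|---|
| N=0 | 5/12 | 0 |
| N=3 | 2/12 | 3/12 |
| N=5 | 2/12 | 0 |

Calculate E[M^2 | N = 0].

P(N = 0) = 5/12.
Σ M^2·P over the event = 1·(5/12) = 5/12.
E[M^2 | N = 0] = (5/12) / (5/12) = 1.

1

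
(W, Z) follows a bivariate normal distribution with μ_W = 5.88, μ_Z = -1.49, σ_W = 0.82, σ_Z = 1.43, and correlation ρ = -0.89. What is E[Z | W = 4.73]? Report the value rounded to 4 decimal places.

E[Z | W=x] = μ_Z + ρ(σ_Z/σ_W)(x − μ_W) for jointly normal variables.
E[Z | W=4.73] = -1.49 + (-0.89)·(1.43/0.82)·(4.73 − (5.88)) = -1.49 + (-1.5521)·(-1.15) = 0.2949.

0.2949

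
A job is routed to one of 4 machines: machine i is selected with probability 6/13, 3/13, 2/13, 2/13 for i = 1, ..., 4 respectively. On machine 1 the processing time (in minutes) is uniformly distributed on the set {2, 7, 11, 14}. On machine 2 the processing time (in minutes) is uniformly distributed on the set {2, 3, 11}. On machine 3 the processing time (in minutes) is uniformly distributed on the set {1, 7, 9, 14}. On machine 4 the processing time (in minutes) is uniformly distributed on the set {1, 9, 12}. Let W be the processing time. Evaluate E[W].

E[W | machine 1] = (2+7+11+14)/4 = 17/2.
E[W | machine 2] = (2+3+11)/3 = 16/3.
E[W | machine 3] = (1+7+9+14)/4 = 31/4.
E[W | machine 4] = (1+9+12)/3 = 22/3.
E[W] = (6/13)·(17/2) + (3/13)·(16/3) + (2/13)·(31/4) + (2/13)·(22/3) = 583/78.

583/78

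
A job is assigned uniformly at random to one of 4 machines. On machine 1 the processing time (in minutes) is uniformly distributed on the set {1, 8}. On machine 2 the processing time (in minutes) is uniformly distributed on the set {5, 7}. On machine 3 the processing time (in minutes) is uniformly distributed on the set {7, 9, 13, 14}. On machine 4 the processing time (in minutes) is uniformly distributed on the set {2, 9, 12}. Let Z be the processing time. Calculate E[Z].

347/48

E[Z | machine 1] = (1+8)/2 = 9/2.
E[Z | machine 2] = (5+7)/2 = 6.
E[Z | machine 3] = (7+9+13+14)/4 = 43/4.
E[Z | machine 4] = (2+9+12)/3 = 23/3.
By the law of total expectation,
E[Z] = (1/4)·(9/2) + (1/4)·(6) + (1/4)·(43/4) + (1/4)·(23/3) = 347/48.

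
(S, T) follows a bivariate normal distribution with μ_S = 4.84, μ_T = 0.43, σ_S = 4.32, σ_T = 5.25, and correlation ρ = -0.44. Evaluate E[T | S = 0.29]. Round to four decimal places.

The regression of T on S has slope ρ·σ_T/σ_S and passes through (μ_S, μ_T).
E[T | S=0.29] = 0.43 + (-0.44)·(5.25/4.32)·(0.29 − (4.84)) = 0.43 + (-0.53472)·(-4.55) = 2.8630.

2.8630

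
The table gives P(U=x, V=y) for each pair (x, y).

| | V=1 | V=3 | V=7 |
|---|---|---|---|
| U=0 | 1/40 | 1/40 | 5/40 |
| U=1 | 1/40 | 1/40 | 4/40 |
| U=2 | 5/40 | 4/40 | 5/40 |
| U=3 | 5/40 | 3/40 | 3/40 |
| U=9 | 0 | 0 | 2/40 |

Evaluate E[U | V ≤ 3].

P(V ≤ 3) = 21/40.
Σ U·P over the event = 0·(1/40) + 0·(1/40) + 1·(1/40) + 1·(1/40) + 2·(5/40) + 2·(4/40) + 3·(5/40) + 3·(3/40) = 11/10.
E[U | V ≤ 3] = (11/10) / (21/40) = 44/21.

44/21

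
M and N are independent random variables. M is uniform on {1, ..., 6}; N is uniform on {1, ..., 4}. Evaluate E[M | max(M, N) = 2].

5/3

Outcomes with max(M, N) = 2: (1,2), (2,1), (2,2), each with probability 1/24.
E[M | max(M, N) = 2] = (1 + 2 + 2) / 3 = 5/3.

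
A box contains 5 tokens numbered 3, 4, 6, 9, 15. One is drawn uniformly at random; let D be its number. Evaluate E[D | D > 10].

15

P(D > 10) = 1/5.
Σ over the event: 15·1/5 = 3.
E[D | D > 10] = (3) / (1/5) = 15.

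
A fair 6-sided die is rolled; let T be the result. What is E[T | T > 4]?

Given T > 4, T is equally likely to be any of {5, 6}.
E[T | T > 4] = (5 + 6) / 2 = 11/2.

11/2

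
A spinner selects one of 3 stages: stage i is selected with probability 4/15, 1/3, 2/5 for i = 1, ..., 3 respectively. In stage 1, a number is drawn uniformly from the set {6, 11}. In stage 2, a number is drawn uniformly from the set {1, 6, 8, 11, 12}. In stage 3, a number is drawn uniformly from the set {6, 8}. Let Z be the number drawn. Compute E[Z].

E[Z | stage 1] = (6+11)/2 = 17/2.
E[Z | stage 2] = (1+6+8+11+12)/5 = 38/5.
E[Z | stage 3] = (6+8)/2 = 7.
By the law of total expectation,
E[Z] = (4/15)·(17/2) + (1/3)·(38/5) + (2/5)·(7) = 38/5.

38/5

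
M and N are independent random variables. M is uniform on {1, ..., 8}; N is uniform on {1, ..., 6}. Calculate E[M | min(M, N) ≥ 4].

6

P(min(M, N) ≥ 4) = 5/16.
Summing M·P(x,y) over outcomes with min(M, N) ≥ 4 gives 15/8.
E[M | min(M, N) ≥ 4] = (15/8) / (5/16) = 6.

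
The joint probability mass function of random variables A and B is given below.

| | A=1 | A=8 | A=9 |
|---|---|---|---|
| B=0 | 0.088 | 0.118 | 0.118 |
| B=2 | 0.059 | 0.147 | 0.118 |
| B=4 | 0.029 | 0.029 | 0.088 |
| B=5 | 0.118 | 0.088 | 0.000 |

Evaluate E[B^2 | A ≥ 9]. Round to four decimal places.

5.8025

P(A ≥ 9) = 0.324.
Σ B^2·P over the event = 0·(0.118) + 4·(0.118) + 16·(0.088) = 1.880.
E[B^2 | A ≥ 9] = (1.880) / (0.324) = 5.8025.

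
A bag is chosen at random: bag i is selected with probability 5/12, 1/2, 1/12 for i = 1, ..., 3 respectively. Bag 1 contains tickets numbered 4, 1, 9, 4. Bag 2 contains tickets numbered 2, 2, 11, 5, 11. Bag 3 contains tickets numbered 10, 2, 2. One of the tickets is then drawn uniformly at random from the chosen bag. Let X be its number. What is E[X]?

1931/360

E[X | bag 1] = (4+1+9+4)/4 = 9/2.
E[X | bag 2] = (2+2+11+5+11)/5 = 31/5.
E[X | bag 3] = (10+2+2)/3 = 14/3.
E[X] = (5/12)·(9/2) + (1/2)·(31/5) + (1/12)·(14/3) = 1931/360.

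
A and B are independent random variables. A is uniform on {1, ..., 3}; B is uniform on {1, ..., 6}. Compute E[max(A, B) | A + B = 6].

Outcomes with A + B = 6: (1,5), (2,4), (3,3), each with probability 1/18.
E[max(A, B) | A + B = 6] = (5 + 4 + 3) / 3 = 4.

4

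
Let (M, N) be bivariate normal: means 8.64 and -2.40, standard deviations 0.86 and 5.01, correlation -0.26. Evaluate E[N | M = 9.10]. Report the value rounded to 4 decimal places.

-3.0967

The regression of N on M has slope ρ·σ_N/σ_M and passes through (μ_M, μ_N).
E[N | M=9.10] = -2.40 + (-0.26)·(5.01/0.86)·(9.10 − (8.64)) = -2.40 + (-1.51465)·(0.46) = -3.0967.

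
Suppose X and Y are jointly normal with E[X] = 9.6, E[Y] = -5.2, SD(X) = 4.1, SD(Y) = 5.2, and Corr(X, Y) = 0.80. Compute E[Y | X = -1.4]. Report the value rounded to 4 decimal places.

The regression of Y on X has slope ρ·σ_Y/σ_X and passes through (μ_X, μ_Y).
E[Y | X=-1.4] = -5.2 + (0.80)·(5.2/4.1)·(-1.4 − (9.6)) = -5.2 + (1.014634)·(-11) = -16.3610.

-16.3610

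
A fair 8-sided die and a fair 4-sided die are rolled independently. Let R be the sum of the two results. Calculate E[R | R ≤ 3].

P(R ≤ 3) = 3/32.
Σ over the event: 2·1/32 + 3·1/16 = 1/4.
E[R | R ≤ 3] = (1/4) / (3/32) = 8/3.

8/3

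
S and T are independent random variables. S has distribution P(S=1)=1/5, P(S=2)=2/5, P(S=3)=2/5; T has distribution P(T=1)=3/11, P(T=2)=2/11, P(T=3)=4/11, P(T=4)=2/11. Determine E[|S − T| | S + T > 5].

3/4

P(S + T > 5) = 16/55.
Summing |S−T|·P(x,y) over outcomes with S + T > 5 gives 12/55.
E[|S − T| | S + T > 5] = (12/55) / (16/55) = 3/4.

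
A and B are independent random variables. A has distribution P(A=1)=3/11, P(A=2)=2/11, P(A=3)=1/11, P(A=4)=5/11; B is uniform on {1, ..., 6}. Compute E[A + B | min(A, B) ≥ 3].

P(min(A, B) ≥ 3) = 4/11.
Summing (A+B)·P(x,y) over outcomes with min(A, B) ≥ 3 gives 100/33.
E[A + B | min(A, B) ≥ 3] = (100/33) / (4/11) = 25/3.

25/3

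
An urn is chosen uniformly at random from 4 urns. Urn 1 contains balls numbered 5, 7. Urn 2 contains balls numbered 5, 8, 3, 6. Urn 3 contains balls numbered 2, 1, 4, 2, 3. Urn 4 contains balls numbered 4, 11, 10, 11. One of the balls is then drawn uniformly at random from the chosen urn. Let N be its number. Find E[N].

229/40

E[N | urn 1] = (5+7)/2 = 6.
E[N | urn 2] = (5+8+3+6)/4 = 11/2.
E[N | urn 3] = (2+1+4+2+3)/5 = 12/5.
E[N | urn 4] = (4+11+10+11)/4 = 9.
E[N] = (1/4)·(6) + (1/4)·(11/2) + (1/4)·(12/5) + (1/4)·(9) = 229/40.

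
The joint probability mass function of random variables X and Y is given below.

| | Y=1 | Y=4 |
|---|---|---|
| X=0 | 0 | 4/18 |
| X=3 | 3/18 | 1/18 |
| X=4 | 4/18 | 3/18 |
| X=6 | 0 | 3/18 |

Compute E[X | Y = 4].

3

P(Y = 4) = 11/18.
Σ X·P over the event = 0·(4/18) + 3·(1/18) + 4·(3/18) + 6·(3/18) = 11/6.
E[X | Y = 4] = (11/6) / (11/18) = 3.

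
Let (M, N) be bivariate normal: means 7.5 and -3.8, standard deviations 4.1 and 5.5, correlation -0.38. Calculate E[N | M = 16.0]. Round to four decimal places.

-8.1329

The regression of N on M has slope ρ·σ_N/σ_M and passes through (μ_M, μ_N).
E[N | M=16.0] = -3.8 + (-0.38)·(5.5/4.1)·(16.0 − (7.5)) = -3.8 + (-0.509756)·(8.5) = -8.1329.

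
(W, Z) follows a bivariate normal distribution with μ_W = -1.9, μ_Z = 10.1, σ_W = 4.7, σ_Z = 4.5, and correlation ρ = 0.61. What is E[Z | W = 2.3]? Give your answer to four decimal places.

For a bivariate normal, E[Z | W=x] = μ_Z + ρ·(σ_Z/σ_W)·(x − μ_W).
E[Z | W=2.3] = 10.1 + (0.61)·(4.5/4.7)·(2.3 − (-1.9)) = 10.1 + (0.58404)·(4.2) = 12.5530.

12.5530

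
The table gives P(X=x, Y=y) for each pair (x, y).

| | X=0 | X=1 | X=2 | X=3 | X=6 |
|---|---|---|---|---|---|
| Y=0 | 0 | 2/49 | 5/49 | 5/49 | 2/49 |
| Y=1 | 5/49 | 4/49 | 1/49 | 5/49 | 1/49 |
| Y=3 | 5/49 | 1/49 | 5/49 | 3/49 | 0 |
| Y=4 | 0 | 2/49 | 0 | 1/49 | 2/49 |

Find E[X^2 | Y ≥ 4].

P(Y ≥ 4) = 5/49.
Σ X^2·P over the event = 1·(2/49) + 9·(1/49) + 36·(2/49) = 83/49.
E[X^2 | Y ≥ 4] = (83/49) / (5/49) = 83/5.

83/5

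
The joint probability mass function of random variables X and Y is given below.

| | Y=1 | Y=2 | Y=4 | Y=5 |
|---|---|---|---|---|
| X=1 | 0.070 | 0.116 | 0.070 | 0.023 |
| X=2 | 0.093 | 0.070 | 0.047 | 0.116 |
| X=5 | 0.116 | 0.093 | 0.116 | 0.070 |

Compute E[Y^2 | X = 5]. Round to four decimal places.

P(X = 5) = 0.395.
Σ Y^2·P over the event = 1·(0.116) + 4·(0.093) + 16·(0.116) + 25·(0.070) = 4.094.
E[Y^2 | X = 5] = (4.094) / (0.395) = 10.3646.

10.3646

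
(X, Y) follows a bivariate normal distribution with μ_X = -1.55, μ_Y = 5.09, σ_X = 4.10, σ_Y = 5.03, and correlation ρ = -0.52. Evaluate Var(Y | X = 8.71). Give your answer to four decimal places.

For a bivariate normal, Var(Y | X=x) = σ_Y²(1 − ρ²).
Var(Y | X=8.71) = (5.03)²·(1 − (-0.52)²) = 25.3009·0.7296 = 18.4595.

18.4595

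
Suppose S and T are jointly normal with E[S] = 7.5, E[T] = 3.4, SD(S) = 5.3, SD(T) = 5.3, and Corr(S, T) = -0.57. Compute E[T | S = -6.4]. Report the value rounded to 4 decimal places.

11.3230

The regression of T on S has slope ρ·σ_T/σ_S and passes through (μ_S, μ_T).
E[T | S=-6.4] = 3.4 + (-0.57)·(5.3/5.3)·(-6.4 − (7.5)) = 3.4 + (-0.57)·(-13.9) = 11.3230.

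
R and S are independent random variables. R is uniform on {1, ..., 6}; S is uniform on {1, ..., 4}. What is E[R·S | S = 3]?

Outcomes with S = 3: (1,3), (2,3), (3,3), (4,3), (5,3), (6,3), each with probability 1/24.
E[R·S | S = 3] = (3 + 6 + 9 + 12 + 15 + 18) / 6 = 21/2.

21/2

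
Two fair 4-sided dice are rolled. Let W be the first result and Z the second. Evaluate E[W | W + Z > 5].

Outcomes with W + Z > 5: (2,4), (3,3), (3,4), (4,2), (4,3), (4,4), each with probability 1/16.
E[W | W + Z > 5] = (2 + 3 + 3 + 4 + 4 + 4) / 6 = 10/3.

10/3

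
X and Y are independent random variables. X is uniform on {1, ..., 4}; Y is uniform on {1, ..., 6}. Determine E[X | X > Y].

10/3

Outcomes with X > Y: (2,1), (3,1), (3,2), (4,1), (4,2), (4,3), each with probability 1/24.
E[X | X > Y] = (2 + 3 + 3 + 4 + 4 + 4) / 6 = 10/3.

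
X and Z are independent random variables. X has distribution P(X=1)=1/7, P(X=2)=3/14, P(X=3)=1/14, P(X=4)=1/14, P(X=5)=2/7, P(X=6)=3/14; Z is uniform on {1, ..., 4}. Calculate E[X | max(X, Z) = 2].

P(max(X, Z) = 2) = 1/7.
Summing X·P(x,y) over outcomes with max(X, Z) = 2 gives 1/4.
E[X | max(X, Z) = 2] = (1/4) / (1/7) = 7/4.

7/4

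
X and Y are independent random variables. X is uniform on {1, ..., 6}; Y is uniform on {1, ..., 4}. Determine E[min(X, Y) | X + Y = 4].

Outcomes with X + Y = 4: (1,3), (2,2), (3,1), each with probability 1/24.
E[min(X, Y) | X + Y = 4] = (1 + 2 + 1) / 3 = 4/3.

4/3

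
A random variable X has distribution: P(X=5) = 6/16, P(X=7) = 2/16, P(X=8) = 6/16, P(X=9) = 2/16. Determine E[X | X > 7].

P(X > 7) = 1/2.
Σ over the event: 8·3/8 + 9·1/8 = 33/8.
E[X | X > 7] = (33/8) / (1/2) = 33/4.

33/4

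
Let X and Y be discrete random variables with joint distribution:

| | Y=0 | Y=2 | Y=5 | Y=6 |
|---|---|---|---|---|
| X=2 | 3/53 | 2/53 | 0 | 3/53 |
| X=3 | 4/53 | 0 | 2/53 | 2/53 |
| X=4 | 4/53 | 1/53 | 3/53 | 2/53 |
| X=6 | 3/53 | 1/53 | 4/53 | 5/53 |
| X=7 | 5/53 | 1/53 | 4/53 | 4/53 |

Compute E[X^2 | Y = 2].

109/5

P(Y = 2) = 5/53.
Σ X^2·P over the event = 4·(2/53) + 16·(1/53) + 36·(1/53) + 49·(1/53) = 109/53.
E[X^2 | Y = 2] = (109/53) / (5/53) = 109/5.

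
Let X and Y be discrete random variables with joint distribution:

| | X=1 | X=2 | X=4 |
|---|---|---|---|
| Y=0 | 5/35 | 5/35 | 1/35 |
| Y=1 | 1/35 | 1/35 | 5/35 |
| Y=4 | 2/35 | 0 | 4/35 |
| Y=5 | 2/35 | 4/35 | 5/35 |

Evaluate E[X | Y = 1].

P(Y = 1) = 1/5.
Σ X·P over the event = 1·(1/35) + 2·(1/35) + 4·(5/35) = 23/35.
E[X | Y = 1] = (23/35) / (1/5) = 23/7.

23/7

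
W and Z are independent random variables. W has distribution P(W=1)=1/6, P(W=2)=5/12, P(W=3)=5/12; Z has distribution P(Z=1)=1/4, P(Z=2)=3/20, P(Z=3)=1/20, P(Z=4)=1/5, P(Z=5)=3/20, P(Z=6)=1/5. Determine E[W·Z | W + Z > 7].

15

P(W + Z > 7) = 11/48.
Summing WZ·P(x,y) over outcomes with W + Z > 7 gives 55/16.
E[W·Z | W + Z > 7] = (55/16) / (11/48) = 15.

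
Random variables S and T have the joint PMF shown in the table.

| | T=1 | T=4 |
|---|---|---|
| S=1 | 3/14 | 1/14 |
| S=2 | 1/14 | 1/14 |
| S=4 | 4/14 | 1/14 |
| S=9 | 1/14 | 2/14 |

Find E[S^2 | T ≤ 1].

152/9

P(T ≤ 1) = 9/14.
Σ S^2·P over the event = 1·(3/14) + 4·(1/14) + 16·(4/14) + 81·(1/14) = 76/7.
E[S^2 | T ≤ 1] = (76/7) / (9/14) = 152/9.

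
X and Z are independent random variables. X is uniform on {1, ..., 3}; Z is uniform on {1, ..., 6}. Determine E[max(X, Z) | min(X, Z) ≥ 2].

41/10

P(min(X, Z) ≥ 2) = 5/9.
Summing max(X,Z)·P(x,y) over outcomes with min(X, Z) ≥ 2 gives 41/18.
E[max(X, Z) | min(X, Z) ≥ 2] = (41/18) / (5/9) = 41/10.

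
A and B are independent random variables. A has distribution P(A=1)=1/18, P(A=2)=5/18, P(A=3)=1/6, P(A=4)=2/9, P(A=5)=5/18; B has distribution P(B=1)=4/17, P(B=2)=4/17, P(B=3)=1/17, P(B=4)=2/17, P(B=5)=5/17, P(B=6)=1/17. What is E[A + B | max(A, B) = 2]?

P(max(A, B) = 2) = 22/153.
Summing (A+B)·P(x,y) over outcomes with max(A, B) = 2 gives 76/153.
E[A + B | max(A, B) = 2] = (76/153) / (22/153) = 38/11.

38/11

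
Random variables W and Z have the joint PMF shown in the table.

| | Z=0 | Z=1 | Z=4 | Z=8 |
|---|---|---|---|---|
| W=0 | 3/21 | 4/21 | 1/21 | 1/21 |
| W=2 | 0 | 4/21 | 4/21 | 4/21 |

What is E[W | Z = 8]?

8/5

P(Z = 8) = 5/21.
Σ W·P over the event = 0·(1/21) + 2·(4/21) = 8/21.
E[W | Z = 8] = (8/21) / (5/21) = 8/5.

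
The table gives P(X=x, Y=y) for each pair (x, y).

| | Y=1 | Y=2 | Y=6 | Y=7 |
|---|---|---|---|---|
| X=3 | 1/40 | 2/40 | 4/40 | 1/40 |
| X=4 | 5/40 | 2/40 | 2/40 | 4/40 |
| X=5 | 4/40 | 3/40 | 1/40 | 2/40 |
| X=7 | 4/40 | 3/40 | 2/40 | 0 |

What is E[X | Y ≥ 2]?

59/13

P(Y ≥ 2) = 13/20.
Summing X·P(X=x,Y=y) over the conditioning event gives 59/20.
E[X | Y ≥ 2] = (59/20) / (13/20) = 59/13.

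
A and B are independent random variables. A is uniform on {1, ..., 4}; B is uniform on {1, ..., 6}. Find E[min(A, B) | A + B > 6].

29/10

Outcomes with A + B > 6: (1,6), (2,5), (2,6), (3,4), (3,5), (3,6), (4,3), (4,4), (4,5), (4,6), each with probability 1/24.
E[min(A, B) | A + B > 6] = (1 + 2 + 2 + 3 + 3 + 3 + 3 + 4 + 4 + 4) / 10 = 29/10.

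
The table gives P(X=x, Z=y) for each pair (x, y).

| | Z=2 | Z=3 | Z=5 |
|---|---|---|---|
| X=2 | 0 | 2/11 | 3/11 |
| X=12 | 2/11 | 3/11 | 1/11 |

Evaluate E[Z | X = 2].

21/5

P(X = 2) = 5/11.
Σ Z·P over the event = 3·(2/11) + 5·(3/11) = 21/11.
E[Z | X = 2] = (21/11) / (5/11) = 21/5.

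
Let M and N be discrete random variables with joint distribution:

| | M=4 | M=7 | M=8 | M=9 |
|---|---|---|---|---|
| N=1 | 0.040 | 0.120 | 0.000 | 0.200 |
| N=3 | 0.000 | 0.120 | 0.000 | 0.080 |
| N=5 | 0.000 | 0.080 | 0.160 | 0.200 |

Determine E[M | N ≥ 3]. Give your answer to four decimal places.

8.1250

P(N ≥ 3) = 0.640.
Σ M·P over the event = 7·(0.120) + 7·(0.080) + 8·(0.160) + 9·(0.080) + 9·(0.200) = 5.200.
E[M | N ≥ 3] = (5.200) / (0.640) = 8.1250.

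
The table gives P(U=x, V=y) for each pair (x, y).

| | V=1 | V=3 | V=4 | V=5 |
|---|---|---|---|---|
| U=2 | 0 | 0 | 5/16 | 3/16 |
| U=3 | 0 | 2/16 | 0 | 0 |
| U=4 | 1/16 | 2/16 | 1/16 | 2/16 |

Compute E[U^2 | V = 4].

6

P(V = 4) = 3/8.
Σ U^2·P over the event = 4·(5/16) + 16·(1/16) = 9/4.
E[U^2 | V = 4] = (9/4) / (3/8) = 6.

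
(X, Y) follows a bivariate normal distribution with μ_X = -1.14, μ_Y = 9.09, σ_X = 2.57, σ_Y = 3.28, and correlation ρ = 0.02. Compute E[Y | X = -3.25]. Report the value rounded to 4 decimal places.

9.0361

For a bivariate normal, E[Y | X=x] = μ_Y + ρ·(σ_Y/σ_X)·(x − μ_X).
E[Y | X=-3.25] = 9.09 + (0.02)·(3.28/2.57)·(-3.25 − (-1.14)) = 9.09 + (0.025525)·(-2.11) = 9.0361.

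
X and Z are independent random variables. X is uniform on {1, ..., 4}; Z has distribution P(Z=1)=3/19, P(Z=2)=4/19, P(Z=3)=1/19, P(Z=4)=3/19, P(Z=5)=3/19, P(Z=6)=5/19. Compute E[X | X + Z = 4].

P(X + Z = 4) = 2/19.
Summing X·P(x,y) over outcomes with X + Z = 4 gives 9/38.
E[X | X + Z = 4] = (9/38) / (2/19) = 9/4.

9/4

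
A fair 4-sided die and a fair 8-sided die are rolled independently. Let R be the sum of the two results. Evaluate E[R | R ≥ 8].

P(R ≥ 8) = 7/16.
Σ over the event: 8·1/8 + 9·1/8 + 10·3/32 + 11·1/16 + 12·1/32 = 33/8.
E[R | R ≥ 8] = (33/8) / (7/16) = 66/7.

66/7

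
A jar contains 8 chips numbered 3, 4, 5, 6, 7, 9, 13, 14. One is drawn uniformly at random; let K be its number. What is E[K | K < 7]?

P(K < 7) = 1/2.
Σ over the event: 3·1/8 + 4·1/8 + 5·1/8 + 6·1/8 = 9/4.
E[K | K < 7] = (9/4) / (1/2) = 9/2.

9/2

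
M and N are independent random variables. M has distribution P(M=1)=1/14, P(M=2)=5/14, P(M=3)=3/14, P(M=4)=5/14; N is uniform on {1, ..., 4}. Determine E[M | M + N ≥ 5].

P(M + N ≥ 5) = 5/7.
Summing M·P(x,y) over outcomes with M + N ≥ 5 gives 16/7.
E[M | M + N ≥ 5] = (16/7) / (5/7) = 16/5.

16/5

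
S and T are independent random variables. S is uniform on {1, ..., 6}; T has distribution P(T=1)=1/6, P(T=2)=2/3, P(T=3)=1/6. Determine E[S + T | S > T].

51/8

P(S > T) = 2/3.
Summing (S+T)·P(x,y) over outcomes with S > T gives 17/4.
E[S + T | S > T] = (17/4) / (2/3) = 51/8.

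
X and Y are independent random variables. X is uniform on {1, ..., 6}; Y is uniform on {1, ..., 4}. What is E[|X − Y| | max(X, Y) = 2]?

2/3

Outcomes with max(X, Y) = 2: (1,2), (2,1), (2,2), each with probability 1/24.
E[|X − Y| | max(X, Y) = 2] = (1 + 1 + 0) / 3 = 2/3.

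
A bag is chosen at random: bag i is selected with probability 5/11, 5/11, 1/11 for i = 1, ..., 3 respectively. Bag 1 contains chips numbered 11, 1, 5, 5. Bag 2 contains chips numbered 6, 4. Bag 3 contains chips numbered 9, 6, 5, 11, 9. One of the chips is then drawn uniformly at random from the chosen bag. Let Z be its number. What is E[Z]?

E[Z | bag 1] = (11+1+5+5)/4 = 11/2.
E[Z | bag 2] = (6+4)/2 = 5.
E[Z | bag 3] = (9+6+5+11+9)/5 = 8.
By the law of total expectation,
E[Z] = (5/11)·(11/2) + (5/11)·(5) + (1/11)·(8) = 11/2.

11/2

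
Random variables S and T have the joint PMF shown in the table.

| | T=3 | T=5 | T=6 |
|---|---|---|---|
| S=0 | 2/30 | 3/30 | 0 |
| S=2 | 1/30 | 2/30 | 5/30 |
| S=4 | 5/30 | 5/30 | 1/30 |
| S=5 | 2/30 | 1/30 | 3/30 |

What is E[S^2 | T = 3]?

67/5

P(T = 3) = 1/3.
Σ S^2·P over the event = 0·(2/30) + 4·(1/30) + 16·(5/30) + 25·(2/30) = 67/15.
E[S^2 | T = 3] = (67/15) / (1/3) = 67/5.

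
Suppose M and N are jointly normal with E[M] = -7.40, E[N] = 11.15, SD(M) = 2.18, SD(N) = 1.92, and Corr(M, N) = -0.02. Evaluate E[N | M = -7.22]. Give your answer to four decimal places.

E[N | M=x] = μ_N + ρ(σ_N/σ_M)(x − μ_M) for jointly normal variables.
E[N | M=-7.22] = 11.15 + (-0.02)·(1.92/2.18)·(-7.22 − (-7.40)) = 11.15 + (-0.017615)·(0.18) = 11.1468.

11.1468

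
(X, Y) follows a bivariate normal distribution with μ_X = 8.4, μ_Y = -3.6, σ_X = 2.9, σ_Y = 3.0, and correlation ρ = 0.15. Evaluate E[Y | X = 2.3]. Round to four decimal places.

-4.5466

E[Y | X=x] = μ_Y + ρ(σ_Y/σ_X)(x − μ_X) for jointly normal variables.
E[Y | X=2.3] = -3.6 + (0.15)·(3.0/2.9)·(2.3 − (8.4)) = -3.6 + (0.1551724)·(-6.1) = -4.5466.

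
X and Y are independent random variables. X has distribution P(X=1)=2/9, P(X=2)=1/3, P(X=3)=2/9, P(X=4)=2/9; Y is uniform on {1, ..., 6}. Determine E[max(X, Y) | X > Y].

P(X > Y) = 13/54.
Summing max(X,Y)·P(x,y) over outcomes with X > Y gives 7/9.
E[max(X, Y) | X > Y] = (7/9) / (13/54) = 42/13.

42/13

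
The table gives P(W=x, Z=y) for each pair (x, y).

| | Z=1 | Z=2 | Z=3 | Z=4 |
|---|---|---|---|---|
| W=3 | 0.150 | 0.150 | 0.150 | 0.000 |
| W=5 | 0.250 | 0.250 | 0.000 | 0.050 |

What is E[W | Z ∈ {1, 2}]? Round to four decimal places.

P(Z ∈ {1, 2}) = 0.800.
Σ W·P over the event = 3·(0.150) + 3·(0.150) + 5·(0.250) + 5·(0.250) = 3.400.
E[W | Z ∈ {1, 2}] = (3.400) / (0.800) = 4.2500.

4.2500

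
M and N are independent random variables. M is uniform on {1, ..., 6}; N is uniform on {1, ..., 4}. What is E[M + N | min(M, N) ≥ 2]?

P(min(M, N) ≥ 2) = 5/8.
Summing (M+N)·P(x,y) over outcomes with min(M, N) ≥ 2 gives 35/8.
E[M + N | min(M, N) ≥ 2] = (35/8) / (5/8) = 7.

7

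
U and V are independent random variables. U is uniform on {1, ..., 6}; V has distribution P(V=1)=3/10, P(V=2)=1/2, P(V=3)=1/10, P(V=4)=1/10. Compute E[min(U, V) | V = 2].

11/6

P(V = 2) = 1/2.
Summing min(U,V)·P(x,y) over outcomes with V = 2 gives 11/12.
E[min(U, V) | V = 2] = (11/12) / (1/2) = 11/6.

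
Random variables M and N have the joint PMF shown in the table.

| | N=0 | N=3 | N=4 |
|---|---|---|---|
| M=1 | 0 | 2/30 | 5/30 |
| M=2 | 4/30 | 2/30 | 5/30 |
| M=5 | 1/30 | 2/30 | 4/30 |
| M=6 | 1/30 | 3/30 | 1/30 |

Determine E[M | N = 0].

P(N = 0) = 1/5.
Σ M·P over the event = 2·(4/30) + 5·(1/30) + 6·(1/30) = 19/30.
E[M | N = 0] = (19/30) / (1/5) = 19/6.

19/6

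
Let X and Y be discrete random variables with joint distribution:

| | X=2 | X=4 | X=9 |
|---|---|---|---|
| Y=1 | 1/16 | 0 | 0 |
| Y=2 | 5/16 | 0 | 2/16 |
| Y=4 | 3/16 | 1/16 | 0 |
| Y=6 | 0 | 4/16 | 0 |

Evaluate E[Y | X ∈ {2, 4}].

P(X ∈ {2, 4}) = 7/8.
Σ Y·P over the event = 1·(1/16) + 2·(5/16) + 4·(3/16) + 4·(1/16) + 6·(4/16) = 51/16.
E[Y | X ∈ {2, 4}] = (51/16) / (7/8) = 51/14.

51/14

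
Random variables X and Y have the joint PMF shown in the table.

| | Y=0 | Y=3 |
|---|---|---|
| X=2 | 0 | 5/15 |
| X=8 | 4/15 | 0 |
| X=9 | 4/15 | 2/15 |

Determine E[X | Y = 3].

4

P(Y = 3) = 7/15.
Summing X·P(X=x,Y=y) over the conditioning event gives 28/15.
E[X | Y = 3] = (28/15) / (7/15) = 4.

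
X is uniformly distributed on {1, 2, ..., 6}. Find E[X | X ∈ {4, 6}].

P(X ∈ {4, 6}) = 1/3.
Σ over the event: 4·1/6 + 6·1/6 = 5/3.
E[X | X ∈ {4, 6}] = (5/3) / (1/3) = 5.

5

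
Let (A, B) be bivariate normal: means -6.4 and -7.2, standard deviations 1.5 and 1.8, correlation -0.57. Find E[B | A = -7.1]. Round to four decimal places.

For a bivariate normal, E[B | A=x] = μ_B + ρ·(σ_B/σ_A)·(x − μ_A).
E[B | A=-7.1] = -7.2 + (-0.57)·(1.8/1.5)·(-7.1 − (-6.4)) = -7.2 + (-0.684)·(-0.7) = -6.7212.

-6.7212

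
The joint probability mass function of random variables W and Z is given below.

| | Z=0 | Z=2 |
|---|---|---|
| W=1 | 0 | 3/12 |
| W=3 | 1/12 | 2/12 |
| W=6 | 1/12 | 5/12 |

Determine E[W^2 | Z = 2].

P(Z = 2) = 5/6.
Σ W^2·P over the event = 1·(3/12) + 9·(2/12) + 36·(5/12) = 67/4.
E[W^2 | Z = 2] = (67/4) / (5/6) = 201/10.

201/10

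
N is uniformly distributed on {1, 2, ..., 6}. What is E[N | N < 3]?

3/2

Given N < 3, N is equally likely to be any of {1, 2}.
E[N | N < 3] = (1 + 2) / 2 = 3/2.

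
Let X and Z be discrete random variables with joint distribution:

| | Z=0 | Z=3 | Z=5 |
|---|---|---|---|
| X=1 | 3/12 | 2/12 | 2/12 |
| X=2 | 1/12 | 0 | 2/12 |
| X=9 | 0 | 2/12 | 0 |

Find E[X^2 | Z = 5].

5/2

P(Z = 5) = 1/3.
Σ X^2·P over the event = 1·(2/12) + 4·(2/12) = 5/6.
E[X^2 | Z = 5] = (5/6) / (1/3) = 5/2.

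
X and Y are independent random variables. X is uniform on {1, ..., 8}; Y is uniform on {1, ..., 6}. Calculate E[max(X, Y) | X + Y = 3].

2

Outcomes with X + Y = 3: (1,2), (2,1), each with probability 1/48.
E[max(X, Y) | X + Y = 3] = (2 + 2) / 2 = 2.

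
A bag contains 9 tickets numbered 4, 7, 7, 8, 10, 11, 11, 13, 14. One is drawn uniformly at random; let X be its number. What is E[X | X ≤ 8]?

13/2

P(X ≤ 8) = 4/9.
Σ over the event: 4·1/9 + 7·2/9 + 8·1/9 = 26/9.
E[X | X ≤ 8] = (26/9) / (4/9) = 13/2.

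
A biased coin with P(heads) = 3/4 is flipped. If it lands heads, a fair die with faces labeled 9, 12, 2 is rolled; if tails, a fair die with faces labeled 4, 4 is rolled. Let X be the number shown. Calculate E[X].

E[X | heads] = (9+12+2)/3 = 23/3.
E[X | tails] = (4+4)/2 = 4.
E[X] = (3/4)·(23/3) + (1/4)·(4) = 27/4.

27/4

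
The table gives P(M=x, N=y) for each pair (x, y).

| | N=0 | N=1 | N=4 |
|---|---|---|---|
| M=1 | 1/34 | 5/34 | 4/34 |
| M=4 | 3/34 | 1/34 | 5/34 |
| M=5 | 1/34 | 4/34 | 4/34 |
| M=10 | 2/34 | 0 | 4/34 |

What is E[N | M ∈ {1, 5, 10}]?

57/25

P(M ∈ {1, 5, 10}) = 25/34.
Σ N·P over the event = 0·(1/34) + 1·(5/34) + 4·(4/34) + 0·(1/34) + 1·(4/34) + 4·(4/34) + 0·(2/34) + 4·(4/34) = 57/34.
E[N | M ∈ {1, 5, 10}] = (57/34) / (25/34) = 57/25.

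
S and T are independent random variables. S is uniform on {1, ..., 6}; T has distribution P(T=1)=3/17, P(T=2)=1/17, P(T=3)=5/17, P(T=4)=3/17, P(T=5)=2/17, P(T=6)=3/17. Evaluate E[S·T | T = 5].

35/2

P(T = 5) = 2/17.
Summing ST·P(x,y) over outcomes with T = 5 gives 35/17.
E[S·T | T = 5] = (35/17) / (2/17) = 35/2.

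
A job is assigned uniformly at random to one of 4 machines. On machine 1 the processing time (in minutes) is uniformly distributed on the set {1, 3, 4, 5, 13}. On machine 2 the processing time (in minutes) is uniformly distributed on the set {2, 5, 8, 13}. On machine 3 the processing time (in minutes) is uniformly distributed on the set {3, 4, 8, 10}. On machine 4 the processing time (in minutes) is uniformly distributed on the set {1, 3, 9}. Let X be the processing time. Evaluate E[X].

1367/240

E[X | machine 1] = (1+3+4+5+13)/5 = 26/5.
E[X | machine 2] = (2+5+8+13)/4 = 7.
E[X | machine 3] = (3+4+8+10)/4 = 25/4.
E[X | machine 4] = (1+3+9)/3 = 13/3.
E[X] = (1/4)·(26/5) + (1/4)·(7) + (1/4)·(25/4) + (1/4)·(13/3) = 1367/240.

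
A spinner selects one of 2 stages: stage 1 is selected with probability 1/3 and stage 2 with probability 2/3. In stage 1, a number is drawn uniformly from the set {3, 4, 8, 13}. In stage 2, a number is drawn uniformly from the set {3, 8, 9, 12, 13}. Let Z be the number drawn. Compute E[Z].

E[Z | stage 1] = (3+4+8+13)/4 = 7.
E[Z | stage 2] = (3+8+9+12+13)/5 = 9.
By the law of total expectation,
E[Z] = (1/3)·(7) + (2/3)·(9) = 25/3.

25/3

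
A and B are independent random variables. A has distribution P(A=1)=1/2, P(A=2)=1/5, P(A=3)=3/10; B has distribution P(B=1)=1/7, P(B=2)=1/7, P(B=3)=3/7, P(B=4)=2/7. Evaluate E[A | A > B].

11/4

P(A > B) = 4/35.
Summing A·P(x,y) over outcomes with A > B gives 11/35.
E[A | A > B] = (11/35) / (4/35) = 11/4.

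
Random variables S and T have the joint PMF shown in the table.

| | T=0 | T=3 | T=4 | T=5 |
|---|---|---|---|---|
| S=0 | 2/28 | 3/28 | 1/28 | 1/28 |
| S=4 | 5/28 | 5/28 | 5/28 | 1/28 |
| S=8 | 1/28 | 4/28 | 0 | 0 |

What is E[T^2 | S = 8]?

36/5

P(S = 8) = 5/28.
Σ T^2·P over the event = 0·(1/28) + 9·(4/28) = 9/7.
E[T^2 | S = 8] = (9/7) / (5/28) = 36/5.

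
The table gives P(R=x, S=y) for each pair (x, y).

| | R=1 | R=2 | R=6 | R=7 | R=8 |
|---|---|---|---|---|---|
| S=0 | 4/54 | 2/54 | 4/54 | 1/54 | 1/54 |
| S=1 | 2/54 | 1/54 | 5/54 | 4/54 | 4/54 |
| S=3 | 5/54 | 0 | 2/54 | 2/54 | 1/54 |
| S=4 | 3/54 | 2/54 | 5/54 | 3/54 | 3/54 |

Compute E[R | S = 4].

P(S = 4) = 8/27.
Σ R·P over the event = 1·(3/54) + 2·(2/54) + 6·(5/54) + 7·(3/54) + 8·(3/54) = 41/27.
E[R | S = 4] = (41/27) / (8/27) = 41/8.

41/8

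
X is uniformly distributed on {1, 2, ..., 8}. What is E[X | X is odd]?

4

Given X is odd, X is equally likely to be any of {1, 3, 5, 7}.
E[X | X is odd] = (1 + 3 + 5 + 7) / 4 = 4.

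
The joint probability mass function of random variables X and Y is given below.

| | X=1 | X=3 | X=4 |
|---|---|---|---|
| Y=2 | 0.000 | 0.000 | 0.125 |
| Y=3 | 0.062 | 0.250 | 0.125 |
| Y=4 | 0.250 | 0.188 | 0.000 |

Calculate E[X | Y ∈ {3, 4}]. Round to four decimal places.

P(Y ∈ {3, 4}) = 0.875.
Σ X·P over the event = 1·(0.062) + 1·(0.250) + 3·(0.250) + 3·(0.188) + 4·(0.125) = 2.126.
E[X | Y ∈ {3, 4}] = (2.126) / (0.875) = 2.4297.

2.4297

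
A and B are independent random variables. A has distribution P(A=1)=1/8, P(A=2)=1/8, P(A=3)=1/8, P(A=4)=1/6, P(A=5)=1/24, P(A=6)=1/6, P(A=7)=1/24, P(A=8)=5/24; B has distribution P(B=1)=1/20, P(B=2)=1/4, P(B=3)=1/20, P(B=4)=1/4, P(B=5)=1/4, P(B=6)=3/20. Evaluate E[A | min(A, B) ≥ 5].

P(min(A, B) ≥ 5) = 11/60.
Summing A·P(x,y) over outcomes with min(A, B) ≥ 5 gives 19/15.
E[A | min(A, B) ≥ 5] = (19/15) / (11/60) = 76/11.

76/11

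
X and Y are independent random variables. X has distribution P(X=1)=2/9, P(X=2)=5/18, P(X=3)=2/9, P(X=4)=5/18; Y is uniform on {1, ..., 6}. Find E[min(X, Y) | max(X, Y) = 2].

19/14

P(max(X, Y) = 2) = 7/54.
Summing min(X,Y)·P(x,y) over outcomes with max(X, Y) = 2 gives 19/108.
E[min(X, Y) | max(X, Y) = 2] = (19/108) / (7/54) = 19/14.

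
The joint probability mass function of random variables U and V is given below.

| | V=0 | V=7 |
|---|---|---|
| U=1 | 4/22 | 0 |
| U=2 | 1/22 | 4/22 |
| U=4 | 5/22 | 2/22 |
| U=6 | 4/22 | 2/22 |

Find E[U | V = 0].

P(V = 0) = 7/11.
Summing U·P(U=x,V=y) over the conditioning event gives 25/11.
E[U | V = 0] = (25/11) / (7/11) = 25/7.

25/7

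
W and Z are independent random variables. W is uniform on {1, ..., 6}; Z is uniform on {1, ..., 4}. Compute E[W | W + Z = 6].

Outcomes with W + Z = 6: (2,4), (3,3), (4,2), (5,1), each with probability 1/24.
E[W | W + Z = 6] = (2 + 3 + 4 + 5) / 4 = 7/2.

7/2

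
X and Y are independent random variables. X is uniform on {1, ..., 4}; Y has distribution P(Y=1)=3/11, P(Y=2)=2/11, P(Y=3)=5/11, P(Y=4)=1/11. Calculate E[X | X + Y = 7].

23/6

P(X + Y = 7) = 3/22.
Summing X·P(x,y) over outcomes with X + Y = 7 gives 23/44.
E[X | X + Y = 7] = (23/44) / (3/22) = 23/6.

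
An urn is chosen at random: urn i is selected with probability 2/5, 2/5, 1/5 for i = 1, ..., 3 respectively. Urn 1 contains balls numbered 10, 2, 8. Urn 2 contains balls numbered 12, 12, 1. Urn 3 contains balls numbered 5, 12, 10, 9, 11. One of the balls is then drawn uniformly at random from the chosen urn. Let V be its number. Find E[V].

E[V | urn 1] = (10+2+8)/3 = 20/3.
E[V | urn 2] = (12+12+1)/3 = 25/3.
E[V | urn 3] = (5+12+10+9+11)/5 = 47/5.
E[V] = (2/5)·(20/3) + (2/5)·(25/3) + (1/5)·(47/5) = 197/25.

197/25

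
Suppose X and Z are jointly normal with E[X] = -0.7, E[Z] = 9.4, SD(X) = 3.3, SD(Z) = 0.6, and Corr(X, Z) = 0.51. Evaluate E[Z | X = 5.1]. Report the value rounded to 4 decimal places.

For a bivariate normal, E[Z | X=x] = μ_Z + ρ·(σ_Z/σ_X)·(x − μ_X).
E[Z | X=5.1] = 9.4 + (0.51)·(0.6/3.3)·(5.1 − (-0.7)) = 9.4 + (0.092727)·(5.8) = 9.9378.

9.9378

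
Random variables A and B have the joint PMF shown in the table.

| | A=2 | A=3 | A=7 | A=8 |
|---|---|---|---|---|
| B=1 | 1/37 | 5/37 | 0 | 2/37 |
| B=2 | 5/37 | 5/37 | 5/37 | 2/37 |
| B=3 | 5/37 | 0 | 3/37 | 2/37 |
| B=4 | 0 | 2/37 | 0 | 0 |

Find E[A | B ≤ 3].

156/35

P(B ≤ 3) = 35/37.
Summing A·P(A=x,B=y) over the conditioning event gives 156/37.
E[A | B ≤ 3] = (156/37) / (35/37) = 156/35.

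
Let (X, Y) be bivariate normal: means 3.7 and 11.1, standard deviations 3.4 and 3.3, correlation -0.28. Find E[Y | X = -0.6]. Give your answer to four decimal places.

E[Y | X=x] = μ_Y + ρ(σ_Y/σ_X)(x − μ_X) for jointly normal variables.
E[Y | X=-0.6] = 11.1 + (-0.28)·(3.3/3.4)·(-0.6 − (3.7)) = 11.1 + (-0.27176)·(-4.3) = 12.2686.

12.2686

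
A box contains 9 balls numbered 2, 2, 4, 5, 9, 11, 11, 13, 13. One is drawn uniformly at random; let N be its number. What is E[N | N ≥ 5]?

P(N ≥ 5) = 2/3.
Σ over the event: 5·1/9 + 9·1/9 + 11·2/9 + 13·2/9 = 62/9.
E[N | N ≥ 5] = (62/9) / (2/3) = 31/3.

31/3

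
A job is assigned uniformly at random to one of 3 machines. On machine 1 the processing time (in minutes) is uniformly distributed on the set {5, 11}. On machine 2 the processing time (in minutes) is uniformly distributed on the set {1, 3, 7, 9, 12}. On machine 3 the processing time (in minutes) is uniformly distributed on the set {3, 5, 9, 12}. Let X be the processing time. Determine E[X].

433/60

E[X | machine 1] = (5+11)/2 = 8.
E[X | machine 2] = (1+3+7+9+12)/5 = 32/5.
E[X | machine 3] = (3+5+9+12)/4 = 29/4.
E[X] = (1/3)·(8) + (1/3)·(32/5) + (1/3)·(29/4) = 433/60.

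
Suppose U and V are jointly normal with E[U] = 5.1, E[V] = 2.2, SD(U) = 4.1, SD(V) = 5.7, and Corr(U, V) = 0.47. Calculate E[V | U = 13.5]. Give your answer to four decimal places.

For a bivariate normal, E[V | U=x] = μ_V + ρ·(σ_V/σ_U)·(x − μ_U).
E[V | U=13.5] = 2.2 + (0.47)·(5.7/4.1)·(13.5 − (5.1)) = 2.2 + (0.653415)·(8.4) = 7.6887.

7.6887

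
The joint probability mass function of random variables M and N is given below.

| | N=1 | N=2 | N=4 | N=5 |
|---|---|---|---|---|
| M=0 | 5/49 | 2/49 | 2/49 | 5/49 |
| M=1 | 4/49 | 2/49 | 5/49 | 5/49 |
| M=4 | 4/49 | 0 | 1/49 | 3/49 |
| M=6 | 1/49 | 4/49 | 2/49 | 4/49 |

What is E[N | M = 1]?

P(M = 1) = 16/49.
Σ N·P over the event = 1·(4/49) + 2·(2/49) + 4·(5/49) + 5·(5/49) = 53/49.
E[N | M = 1] = (53/49) / (16/49) = 53/16.

53/16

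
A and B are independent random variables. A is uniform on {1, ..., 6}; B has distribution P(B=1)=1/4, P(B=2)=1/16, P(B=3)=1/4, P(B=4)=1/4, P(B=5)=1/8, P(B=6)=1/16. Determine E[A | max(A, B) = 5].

P(max(A, B) = 5) = 23/96.
Summing A·P(x,y) over outcomes with max(A, B) = 5 gives 95/96.
E[A | max(A, B) = 5] = (95/96) / (23/96) = 95/23.

95/23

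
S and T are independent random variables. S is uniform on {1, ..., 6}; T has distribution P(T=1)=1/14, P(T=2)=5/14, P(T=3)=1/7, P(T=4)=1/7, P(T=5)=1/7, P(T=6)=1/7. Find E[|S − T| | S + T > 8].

P(S + T > 8) = 5/21.
Summing |S−T|·P(x,y) over outcomes with S + T > 8 gives 1/3.
E[|S − T| | S + T > 8] = (1/3) / (5/21) = 7/5.

7/5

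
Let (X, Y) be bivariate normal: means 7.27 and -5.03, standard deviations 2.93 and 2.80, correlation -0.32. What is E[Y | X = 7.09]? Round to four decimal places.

For a bivariate normal, E[Y | X=x] = μ_Y + ρ·(σ_Y/σ_X)·(x − μ_X).
E[Y | X=7.09] = -5.03 + (-0.32)·(2.80/2.93)·(7.09 − (7.27)) = -5.03 + (-0.3058)·(-0.18) = -4.9750.

-4.9750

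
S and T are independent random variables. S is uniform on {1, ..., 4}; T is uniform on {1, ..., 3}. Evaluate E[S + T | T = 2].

9/2

P(T = 2) = 1/3.
Summing (S+T)·P(x,y) over outcomes with T = 2 gives 3/2.
E[S + T | T = 2] = (3/2) / (1/3) = 9/2.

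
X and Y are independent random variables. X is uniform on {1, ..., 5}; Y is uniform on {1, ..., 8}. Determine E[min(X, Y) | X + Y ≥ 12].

14/3

Outcomes with X + Y ≥ 12: (4,8), (5,7), (5,8), each with probability 1/40.
E[min(X, Y) | X + Y ≥ 12] = (4 + 5 + 5) / 3 = 14/3.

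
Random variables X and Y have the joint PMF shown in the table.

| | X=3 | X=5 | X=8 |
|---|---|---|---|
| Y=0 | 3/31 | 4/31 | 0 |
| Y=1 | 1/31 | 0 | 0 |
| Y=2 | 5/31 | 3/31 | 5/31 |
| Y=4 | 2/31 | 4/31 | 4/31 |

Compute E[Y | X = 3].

P(X = 3) = 11/31.
Σ Y·P over the event = 0·(3/31) + 1·(1/31) + 2·(5/31) + 4·(2/31) = 19/31.
E[Y | X = 3] = (19/31) / (11/31) = 19/11.

19/11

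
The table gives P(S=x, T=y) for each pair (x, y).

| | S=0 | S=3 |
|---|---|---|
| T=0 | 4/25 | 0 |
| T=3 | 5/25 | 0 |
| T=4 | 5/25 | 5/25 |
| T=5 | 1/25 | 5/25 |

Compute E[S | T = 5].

5/2

P(T = 5) = 6/25.
Σ S·P over the event = 0·(1/25) + 3·(5/25) = 3/5.
E[S | T = 5] = (3/5) / (6/25) = 5/2.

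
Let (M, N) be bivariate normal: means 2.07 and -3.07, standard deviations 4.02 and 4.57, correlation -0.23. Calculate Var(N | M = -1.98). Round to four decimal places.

The conditional variance in a bivariate normal is σ_N²(1 − ρ²), independent of x.
Var(N | M=-1.98) = (4.57)²·(1 − (-0.23)²) = 20.8849·0.9471 = 19.7801.

19.7801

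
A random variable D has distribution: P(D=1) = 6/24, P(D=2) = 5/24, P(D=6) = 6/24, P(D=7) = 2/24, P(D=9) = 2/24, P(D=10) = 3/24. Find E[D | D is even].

P(D is even) = 7/12.
Σ over the event: 2·5/24 + 6·1/4 + 10·1/8 = 19/6.
E[D | D is even] = (19/6) / (7/12) = 38/7.

38/7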